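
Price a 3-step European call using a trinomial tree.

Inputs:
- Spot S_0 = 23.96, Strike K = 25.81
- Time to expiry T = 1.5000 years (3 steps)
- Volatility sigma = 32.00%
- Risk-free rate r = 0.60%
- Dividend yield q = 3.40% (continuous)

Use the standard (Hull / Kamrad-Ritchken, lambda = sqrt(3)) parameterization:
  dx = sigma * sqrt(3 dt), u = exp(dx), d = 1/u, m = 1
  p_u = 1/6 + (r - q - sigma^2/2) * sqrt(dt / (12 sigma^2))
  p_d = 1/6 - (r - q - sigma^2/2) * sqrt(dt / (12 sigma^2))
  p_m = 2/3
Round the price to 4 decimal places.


Answer: Price = V(0,0) = 2.3578

Derivation:
dt = T/N = 0.500000; dx = sigma*sqrt(3*dt) = 0.391918
u = exp(dx) = 1.479817; d = 1/u = 0.675759
p_u = 0.116146, p_m = 0.666667, p_d = 0.217187
Discount per step: exp(-r*dt) = 0.997004
Stock lattice S(k, j) with j the centered position index:
  k=0: S(0,+0) = 23.9600
  k=1: S(1,-1) = 16.1912; S(1,+0) = 23.9600; S(1,+1) = 35.4564
  k=2: S(2,-2) = 10.9413; S(2,-1) = 16.1912; S(2,+0) = 23.9600; S(2,+1) = 35.4564; S(2,+2) = 52.4690
  k=3: S(3,-3) = 7.3937; S(3,-2) = 10.9413; S(3,-1) = 16.1912; S(3,+0) = 23.9600; S(3,+1) = 35.4564; S(3,+2) = 52.4690; S(3,+3) = 77.6445
Terminal payoffs V(N, j) = max(S_T - K, 0):
  V(3,-3) = 0.000000; V(3,-2) = 0.000000; V(3,-1) = 0.000000; V(3,+0) = 0.000000; V(3,+1) = 9.646413; V(3,+2) = 26.658999; V(3,+3) = 51.834510
Backward induction: V(k, j) = exp(-r*dt) * [p_u * V(k+1, j+1) + p_m * V(k+1, j) + p_d * V(k+1, j-1)]
  V(2,-2) = exp(-r*dt) * [p_u*0.000000 + p_m*0.000000 + p_d*0.000000] = 0.000000
  V(2,-1) = exp(-r*dt) * [p_u*0.000000 + p_m*0.000000 + p_d*0.000000] = 0.000000
  V(2,+0) = exp(-r*dt) * [p_u*9.646413 + p_m*0.000000 + p_d*0.000000] = 1.117036
  V(2,+1) = exp(-r*dt) * [p_u*26.658999 + p_m*9.646413 + p_d*0.000000] = 9.498737
  V(2,+2) = exp(-r*dt) * [p_u*51.834510 + p_m*26.658999 + p_d*9.646413] = 25.810565
  V(1,-1) = exp(-r*dt) * [p_u*1.117036 + p_m*0.000000 + p_d*0.000000] = 0.129351
  V(1,+0) = exp(-r*dt) * [p_u*9.498737 + p_m*1.117036 + p_d*0.000000] = 1.842395
  V(1,+1) = exp(-r*dt) * [p_u*25.810565 + p_m*9.498737 + p_d*1.117036] = 9.544214
  V(0,+0) = exp(-r*dt) * [p_u*9.544214 + p_m*1.842395 + p_d*0.129351] = 2.357794


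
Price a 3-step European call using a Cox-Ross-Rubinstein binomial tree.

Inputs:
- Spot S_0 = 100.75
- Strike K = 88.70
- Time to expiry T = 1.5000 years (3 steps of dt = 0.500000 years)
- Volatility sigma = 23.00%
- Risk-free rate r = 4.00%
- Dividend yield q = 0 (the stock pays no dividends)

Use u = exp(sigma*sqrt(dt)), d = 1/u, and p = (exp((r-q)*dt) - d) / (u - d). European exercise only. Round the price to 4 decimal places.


dt = T/N = 0.500000
u = exp(sigma*sqrt(dt)) = 1.176607; d = 1/u = 0.849902
p = (exp((r-q)*dt) - d) / (u - d) = 0.521264
Discount per step: exp(-r*dt) = 0.980199
Stock lattice S(k, i) with i counting down-moves:
  k=0: S(0,0) = 100.7500
  k=1: S(1,0) = 118.5431; S(1,1) = 85.6276
  k=2: S(2,0) = 139.4786; S(2,1) = 100.7500; S(2,2) = 72.7750
  k=3: S(3,0) = 164.1115; S(3,1) = 118.5431; S(3,2) = 85.6276; S(3,3) = 61.8516
Terminal payoffs V(N, i) = max(S_T - K, 0):
  V(3,0) = 75.411468; V(3,1) = 29.843118; V(3,2) = 0.000000; V(3,3) = 0.000000
Backward induction: V(k, i) = exp(-r*dt) * [p * V(k+1, i) + (1-p) * V(k+1, i+1)].
  V(2,0) = exp(-r*dt) * [p*75.411468 + (1-p)*29.843118] = 52.534997
  V(2,1) = exp(-r*dt) * [p*29.843118 + (1-p)*0.000000] = 15.248121
  V(2,2) = exp(-r*dt) * [p*0.000000 + (1-p)*0.000000] = 0.000000
  V(1,0) = exp(-r*dt) * [p*52.534997 + (1-p)*15.248121] = 33.997642
  V(1,1) = exp(-r*dt) * [p*15.248121 + (1-p)*0.000000] = 7.790915
  V(0,0) = exp(-r*dt) * [p*33.997642 + (1-p)*7.790915] = 21.026778

Answer: Price = V(0,0) = 21.0268


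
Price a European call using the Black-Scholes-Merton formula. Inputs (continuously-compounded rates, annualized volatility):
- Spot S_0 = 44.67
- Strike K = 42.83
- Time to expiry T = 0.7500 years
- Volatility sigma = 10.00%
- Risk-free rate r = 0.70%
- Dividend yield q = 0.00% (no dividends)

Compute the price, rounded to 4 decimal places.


Answer: Price = 2.7586

Derivation:
d1 = (ln(S/K) + (r - q + 0.5*sigma^2) * T) / (sigma * sqrt(T)) = 0.58962871
d2 = d1 - sigma * sqrt(T) = 0.50302616
exp(-rT) = 0.99476376; exp(-qT) = 1.00000000
C = S_0 * exp(-qT) * N(d1) - K * exp(-rT) * N(d2)
N(d1) = 0.72228020; N(d2) = 0.69252706
C = 44.6700 * 1.00000000 * 0.72228020 - 42.8300 * 0.99476376 * 0.69252706 = 2.7586


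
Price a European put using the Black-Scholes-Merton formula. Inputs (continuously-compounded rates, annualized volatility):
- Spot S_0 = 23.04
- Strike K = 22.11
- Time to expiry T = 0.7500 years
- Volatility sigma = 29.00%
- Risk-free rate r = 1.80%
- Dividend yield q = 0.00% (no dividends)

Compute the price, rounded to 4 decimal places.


Answer: Price = 1.6805

Derivation:
d1 = (ln(S/K) + (r - q + 0.5*sigma^2) * T) / (sigma * sqrt(T)) = 0.34338143
d2 = d1 - sigma * sqrt(T) = 0.09223406
exp(-rT) = 0.98659072; exp(-qT) = 1.00000000
P = K * exp(-rT) * N(-d2) - S_0 * exp(-qT) * N(-d1)
N(-d1) = 0.36565577; N(-d2) = 0.46325604
P = 22.1100 * 0.98659072 * 0.46325604 - 23.0400 * 1.00000000 * 0.36565577 = 1.6805


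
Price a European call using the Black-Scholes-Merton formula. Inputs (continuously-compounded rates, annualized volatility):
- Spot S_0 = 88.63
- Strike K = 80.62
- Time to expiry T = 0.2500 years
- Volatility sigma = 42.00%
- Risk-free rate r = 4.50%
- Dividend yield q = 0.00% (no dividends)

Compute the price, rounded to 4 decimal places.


Answer: Price = 12.3684

Derivation:
d1 = (ln(S/K) + (r - q + 0.5*sigma^2) * T) / (sigma * sqrt(T)) = 0.60963640
d2 = d1 - sigma * sqrt(T) = 0.39963640
exp(-rT) = 0.98881304; exp(-qT) = 1.00000000
C = S_0 * exp(-qT) * N(d1) - K * exp(-rT) * N(d2)
N(d1) = 0.72894865; N(d2) = 0.65528783
C = 88.6300 * 1.00000000 * 0.72894865 - 80.6200 * 0.98881304 * 0.65528783 = 12.3684


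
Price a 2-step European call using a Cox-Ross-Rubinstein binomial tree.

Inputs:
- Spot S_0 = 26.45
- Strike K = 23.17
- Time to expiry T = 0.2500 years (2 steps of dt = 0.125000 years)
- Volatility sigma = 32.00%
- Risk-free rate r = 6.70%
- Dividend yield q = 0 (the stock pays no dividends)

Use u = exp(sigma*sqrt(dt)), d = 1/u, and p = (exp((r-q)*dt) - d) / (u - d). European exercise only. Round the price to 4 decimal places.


Answer: Price = V(0,0) = 4.1574

Derivation:
dt = T/N = 0.125000
u = exp(sigma*sqrt(dt)) = 1.119785; d = 1/u = 0.893028
p = (exp((r-q)*dt) - d) / (u - d) = 0.508835
Discount per step: exp(-r*dt) = 0.991660
Stock lattice S(k, i) with i counting down-moves:
  k=0: S(0,0) = 26.4500
  k=1: S(1,0) = 29.6183; S(1,1) = 23.6206
  k=2: S(2,0) = 33.1662; S(2,1) = 26.4500; S(2,2) = 21.0939
Terminal payoffs V(N, i) = max(S_T - K, 0):
  V(2,0) = 9.996168; V(2,1) = 3.280000; V(2,2) = 0.000000
Backward induction: V(k, i) = exp(-r*dt) * [p * V(k+1, i) + (1-p) * V(k+1, i+1)].
  V(1,0) = exp(-r*dt) * [p*9.996168 + (1-p)*3.280000] = 6.641563
  V(1,1) = exp(-r*dt) * [p*3.280000 + (1-p)*0.000000] = 1.655059
  V(0,0) = exp(-r*dt) * [p*6.641563 + (1-p)*1.655059] = 4.157401


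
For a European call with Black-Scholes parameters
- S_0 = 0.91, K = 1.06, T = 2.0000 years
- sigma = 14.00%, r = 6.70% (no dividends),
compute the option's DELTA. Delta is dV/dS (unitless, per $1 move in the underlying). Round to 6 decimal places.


Answer: Delta = 0.502056

Derivation:
d1 = 0.0051538609; d2 = -0.1928360378
phi(d1) = 0.3989369820; exp(-qT) = 1.0000000000; exp(-rT) = 0.8745900646
N(d1) = 0.5020560839
Delta = exp(-qT) * N(d1) = 1.0000000000 * 0.5020560839 = 0.502056


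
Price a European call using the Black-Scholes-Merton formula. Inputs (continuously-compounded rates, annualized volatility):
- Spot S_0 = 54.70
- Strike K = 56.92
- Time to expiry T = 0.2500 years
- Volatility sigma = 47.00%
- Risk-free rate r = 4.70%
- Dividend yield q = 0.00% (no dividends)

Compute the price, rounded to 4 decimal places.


Answer: Price = 4.4483

Derivation:
d1 = (ln(S/K) + (r - q + 0.5*sigma^2) * T) / (sigma * sqrt(T)) = -0.00178963
d2 = d1 - sigma * sqrt(T) = -0.23678963
exp(-rT) = 0.98831876; exp(-qT) = 1.00000000
C = S_0 * exp(-qT) * N(d1) - K * exp(-rT) * N(d2)
N(d1) = 0.49928604; N(d2) = 0.40641000
C = 54.7000 * 1.00000000 * 0.49928604 - 56.9200 * 0.98831876 * 0.40641000 = 4.4483


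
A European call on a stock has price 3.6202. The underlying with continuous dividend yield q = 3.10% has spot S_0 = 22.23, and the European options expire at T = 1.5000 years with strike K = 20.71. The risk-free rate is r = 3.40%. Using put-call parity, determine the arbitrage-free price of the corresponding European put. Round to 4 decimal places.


Put-call parity: C - P = S_0 * exp(-qT) - K * exp(-rT).
S_0 * exp(-qT) = 22.2300 * 0.95456456 = 21.21997018
K * exp(-rT) = 20.7100 * 0.95027867 = 19.68027127
P = C - S*exp(-qT) + K*exp(-rT)
P = 3.6202 - 21.21997018 + 19.68027127 = 2.0805

Answer: Put price = 2.0805


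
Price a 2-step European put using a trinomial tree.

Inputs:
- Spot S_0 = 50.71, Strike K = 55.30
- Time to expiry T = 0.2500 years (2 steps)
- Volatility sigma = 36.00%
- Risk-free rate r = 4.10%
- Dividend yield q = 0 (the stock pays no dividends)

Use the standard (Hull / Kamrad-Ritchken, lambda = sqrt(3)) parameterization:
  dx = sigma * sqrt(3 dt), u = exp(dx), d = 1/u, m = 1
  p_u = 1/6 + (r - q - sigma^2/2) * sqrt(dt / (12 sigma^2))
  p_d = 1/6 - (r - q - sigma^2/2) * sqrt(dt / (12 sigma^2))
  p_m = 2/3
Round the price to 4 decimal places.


dt = T/N = 0.125000; dx = sigma*sqrt(3*dt) = 0.220454
u = exp(dx) = 1.246643; d = 1/u = 0.802154
p_u = 0.159919, p_m = 0.666667, p_d = 0.173414
Discount per step: exp(-r*dt) = 0.994888
Stock lattice S(k, j) with j the centered position index:
  k=0: S(0,+0) = 50.7100
  k=1: S(1,-1) = 40.6773; S(1,+0) = 50.7100; S(1,+1) = 63.2172
  k=2: S(2,-2) = 32.6294; S(2,-1) = 40.6773; S(2,+0) = 50.7100; S(2,+1) = 63.2172; S(2,+2) = 78.8093
Terminal payoffs V(N, j) = max(K - S_T, 0):
  V(2,-2) = 22.670559; V(2,-1) = 14.622747; V(2,+0) = 4.590000; V(2,+1) = 0.000000; V(2,+2) = 0.000000
Backward induction: V(k, j) = exp(-r*dt) * [p_u * V(k+1, j+1) + p_m * V(k+1, j) + p_d * V(k+1, j-1)]
  V(1,-1) = exp(-r*dt) * [p_u*4.590000 + p_m*14.622747 + p_d*22.670559] = 14.340239
  V(1,+0) = exp(-r*dt) * [p_u*0.000000 + p_m*4.590000 + p_d*14.622747] = 5.567185
  V(1,+1) = exp(-r*dt) * [p_u*0.000000 + p_m*0.000000 + p_d*4.590000] = 0.791902
  V(0,+0) = exp(-r*dt) * [p_u*0.791902 + p_m*5.567185 + p_d*14.340239] = 6.292565

Answer: Price = V(0,0) = 6.2926


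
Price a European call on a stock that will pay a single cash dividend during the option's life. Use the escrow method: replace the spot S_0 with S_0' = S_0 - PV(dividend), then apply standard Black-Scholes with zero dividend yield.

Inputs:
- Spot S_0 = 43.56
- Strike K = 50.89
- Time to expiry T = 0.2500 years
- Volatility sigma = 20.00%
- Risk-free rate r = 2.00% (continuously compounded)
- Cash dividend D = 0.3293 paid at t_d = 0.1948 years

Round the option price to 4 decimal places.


Answer: Price = 0.1136

Derivation:
PV(D) = D * exp(-r * t_d) = 0.3293 * 0.99611158 = 0.32801954
S_0' = S_0 - PV(D) = 43.5600 - 0.32801954 = 43.23198046
d1 = (ln(S_0'/K) + (r + sigma^2/2)*T) / (sigma*sqrt(T)) = -1.53085931
d2 = d1 - sigma*sqrt(T) = -1.63085931
exp(-rT) = 0.99501248
N(d1) = 0.06290208; N(d2) = 0.05146000
C = S_0' * N(d1) - K * exp(-rT) * N(d2) = 43.23198046 * 0.06290208 - 50.8900 * 0.99501248 * 0.05146000 = 0.1136


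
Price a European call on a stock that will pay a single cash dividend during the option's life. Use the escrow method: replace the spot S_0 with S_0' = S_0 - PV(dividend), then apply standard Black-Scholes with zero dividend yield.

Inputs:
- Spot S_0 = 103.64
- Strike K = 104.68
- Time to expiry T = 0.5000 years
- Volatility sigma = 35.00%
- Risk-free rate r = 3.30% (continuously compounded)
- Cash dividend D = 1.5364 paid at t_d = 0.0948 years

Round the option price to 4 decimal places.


PV(D) = D * exp(-r * t_d) = 1.5364 * 0.99687649 = 1.53160104
S_0' = S_0 - PV(D) = 103.6400 - 1.53160104 = 102.10839896
d1 = (ln(S_0'/K) + (r + sigma^2/2)*T) / (sigma*sqrt(T)) = 0.08991128
d2 = d1 - sigma*sqrt(T) = -0.15757609
exp(-rT) = 0.98363538
N(d1) = 0.53582114; N(d2) = 0.43739542
C = S_0' * N(d1) - K * exp(-rT) * N(d2) = 102.10839896 * 0.53582114 - 104.6800 * 0.98363538 * 0.43739542 = 9.6746

Answer: Price = 9.6746


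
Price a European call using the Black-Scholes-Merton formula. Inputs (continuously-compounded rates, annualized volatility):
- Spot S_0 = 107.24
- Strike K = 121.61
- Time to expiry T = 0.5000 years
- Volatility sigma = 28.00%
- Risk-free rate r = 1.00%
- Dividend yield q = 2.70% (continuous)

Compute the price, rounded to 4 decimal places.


d1 = (ln(S/K) + (r - q + 0.5*sigma^2) * T) / (sigma * sqrt(T)) = -0.57906939
d2 = d1 - sigma * sqrt(T) = -0.77705929
exp(-rT) = 0.99501248; exp(-qT) = 0.98659072
C = S_0 * exp(-qT) * N(d1) - K * exp(-rT) * N(d2)
N(d1) = 0.28127118; N(d2) = 0.21856190
C = 107.2400 * 0.98659072 * 0.28127118 - 121.6100 * 0.99501248 * 0.21856190 = 3.3123

Answer: Price = 3.3123


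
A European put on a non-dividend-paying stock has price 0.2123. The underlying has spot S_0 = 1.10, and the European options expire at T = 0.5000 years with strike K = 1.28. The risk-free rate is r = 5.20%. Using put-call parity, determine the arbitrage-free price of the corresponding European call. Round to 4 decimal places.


Answer: Call price = 0.0652

Derivation:
Put-call parity: C - P = S_0 * exp(-qT) - K * exp(-rT).
S_0 * exp(-qT) = 1.1000 * 1.00000000 = 1.10000000
K * exp(-rT) = 1.2800 * 0.97433509 = 1.24714891
C = P + S*exp(-qT) - K*exp(-rT)
C = 0.2123 + 1.10000000 - 1.24714891 = 0.0652


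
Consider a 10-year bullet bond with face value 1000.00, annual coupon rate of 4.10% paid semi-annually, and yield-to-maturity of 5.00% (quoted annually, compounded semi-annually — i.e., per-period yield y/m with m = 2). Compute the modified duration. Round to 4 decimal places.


Answer: Modified duration = 8.0263

Derivation:
Coupon per period c = face * coupon_rate / m = 20.500000
Periods per year m = 2; per-period yield y/m = 0.025000
Number of cashflows N = 20
Cashflows (t years, CF_t, discount factor 1/(1+y/m)^(m*t), PV):
  t = 0.5000: CF_t = 20.500000, DF = 0.975610, PV = 20.000000
  t = 1.0000: CF_t = 20.500000, DF = 0.951814, PV = 19.512195
  t = 1.5000: CF_t = 20.500000, DF = 0.928599, PV = 19.036288
  t = 2.0000: CF_t = 20.500000, DF = 0.905951, PV = 18.571988
  t = 2.5000: CF_t = 20.500000, DF = 0.883854, PV = 18.119013
  t = 3.0000: CF_t = 20.500000, DF = 0.862297, PV = 17.677086
  t = 3.5000: CF_t = 20.500000, DF = 0.841265, PV = 17.245937
  t = 4.0000: CF_t = 20.500000, DF = 0.820747, PV = 16.825305
  t = 4.5000: CF_t = 20.500000, DF = 0.800728, PV = 16.414931
  t = 5.0000: CF_t = 20.500000, DF = 0.781198, PV = 16.014567
  t = 5.5000: CF_t = 20.500000, DF = 0.762145, PV = 15.623968
  t = 6.0000: CF_t = 20.500000, DF = 0.743556, PV = 15.242896
  t = 6.5000: CF_t = 20.500000, DF = 0.725420, PV = 14.871118
  t = 7.0000: CF_t = 20.500000, DF = 0.707727, PV = 14.508408
  t = 7.5000: CF_t = 20.500000, DF = 0.690466, PV = 14.154544
  t = 8.0000: CF_t = 20.500000, DF = 0.673625, PV = 13.809311
  t = 8.5000: CF_t = 20.500000, DF = 0.657195, PV = 13.472499
  t = 9.0000: CF_t = 20.500000, DF = 0.641166, PV = 13.143901
  t = 9.5000: CF_t = 20.500000, DF = 0.625528, PV = 12.823318
  t = 10.0000: CF_t = 1020.500000, DF = 0.610271, PV = 622.781497
Price P = sum_t PV_t = 929.848770
First compute Macaulay numerator sum_t t * PV_t:
  t * PV_t at t = 0.5000: 10.000000
  t * PV_t at t = 1.0000: 19.512195
  t * PV_t at t = 1.5000: 28.554432
  t * PV_t at t = 2.0000: 37.143976
  t * PV_t at t = 2.5000: 45.297532
  t * PV_t at t = 3.0000: 53.031257
  t * PV_t at t = 3.5000: 60.360781
  t * PV_t at t = 4.0000: 67.301219
  t * PV_t at t = 4.5000: 73.867191
  t * PV_t at t = 5.0000: 80.072836
  t * PV_t at t = 5.5000: 85.931824
  t * PV_t at t = 6.0000: 91.457374
  t * PV_t at t = 6.5000: 96.662265
  t * PV_t at t = 7.0000: 101.558853
  t * PV_t at t = 7.5000: 106.159079
  t * PV_t at t = 8.0000: 110.474489
  t * PV_t at t = 8.5000: 114.516239
  t * PV_t at t = 9.0000: 118.295110
  t * PV_t at t = 9.5000: 121.821523
  t * PV_t at t = 10.0000: 6227.814972
Macaulay duration D = 7649.833148 / 929.848770 = 8.226965
Modified duration = D / (1 + y/m) = 8.226965 / (1 + 0.025000) = 8.026307


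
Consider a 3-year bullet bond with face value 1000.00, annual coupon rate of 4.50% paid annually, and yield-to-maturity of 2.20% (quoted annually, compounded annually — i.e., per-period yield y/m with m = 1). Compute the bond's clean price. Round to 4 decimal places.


Answer: Price = 1066.0718

Derivation:
Coupon per period c = face * coupon_rate / m = 45.000000
Periods per year m = 1; per-period yield y/m = 0.022000
Number of cashflows N = 3
Cashflows (t years, CF_t, discount factor 1/(1+y/m)^(m*t), PV):
  t = 1.0000: CF_t = 45.000000, DF = 0.978474, PV = 44.031311
  t = 2.0000: CF_t = 45.000000, DF = 0.957411, PV = 43.083475
  t = 3.0000: CF_t = 1045.000000, DF = 0.936801, PV = 978.956970
Price P = sum_t PV_t = 1066.071756


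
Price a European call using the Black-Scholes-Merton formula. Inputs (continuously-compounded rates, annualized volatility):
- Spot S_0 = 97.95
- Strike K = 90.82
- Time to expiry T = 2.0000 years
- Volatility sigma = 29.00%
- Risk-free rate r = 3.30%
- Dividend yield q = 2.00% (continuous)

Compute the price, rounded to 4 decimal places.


d1 = (ln(S/K) + (r - q + 0.5*sigma^2) * T) / (sigma * sqrt(T)) = 0.45273760
d2 = d1 - sigma * sqrt(T) = 0.04261566
exp(-rT) = 0.93613086; exp(-qT) = 0.96078944
C = S_0 * exp(-qT) * N(d1) - K * exp(-rT) * N(d2)
N(d1) = 0.67463115; N(d2) = 0.51699605
C = 97.9500 * 0.96078944 * 0.67463115 - 90.8200 * 0.93613086 * 0.51699605 = 19.5344

Answer: Price = 19.5344


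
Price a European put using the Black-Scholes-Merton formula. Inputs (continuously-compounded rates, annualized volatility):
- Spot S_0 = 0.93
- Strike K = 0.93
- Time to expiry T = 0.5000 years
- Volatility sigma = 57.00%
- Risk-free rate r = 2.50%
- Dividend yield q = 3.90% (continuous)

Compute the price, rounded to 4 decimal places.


Answer: Price = 0.1494

Derivation:
d1 = (ln(S/K) + (r - q + 0.5*sigma^2) * T) / (sigma * sqrt(T)) = 0.18415790
d2 = d1 - sigma * sqrt(T) = -0.21889297
exp(-rT) = 0.98757780; exp(-qT) = 0.98068890
P = K * exp(-rT) * N(-d2) - S_0 * exp(-qT) * N(-d1)
N(-d1) = 0.42694479; N(-d2) = 0.58663329
P = 0.9300 * 0.98757780 * 0.58663329 - 0.9300 * 0.98068890 * 0.42694479 = 0.1494


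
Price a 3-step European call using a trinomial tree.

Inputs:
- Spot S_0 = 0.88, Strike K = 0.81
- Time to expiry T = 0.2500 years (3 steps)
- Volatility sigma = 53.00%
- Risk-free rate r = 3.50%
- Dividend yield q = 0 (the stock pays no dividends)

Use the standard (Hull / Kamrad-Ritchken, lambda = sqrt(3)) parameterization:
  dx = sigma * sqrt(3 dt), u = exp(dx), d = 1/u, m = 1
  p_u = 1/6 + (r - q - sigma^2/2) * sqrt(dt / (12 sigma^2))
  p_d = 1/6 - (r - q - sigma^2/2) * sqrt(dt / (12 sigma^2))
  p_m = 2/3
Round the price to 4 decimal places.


Answer: Price = V(0,0) = 0.1336

Derivation:
dt = T/N = 0.083333; dx = sigma*sqrt(3*dt) = 0.265000
u = exp(dx) = 1.303431; d = 1/u = 0.767206
p_u = 0.150086, p_m = 0.666667, p_d = 0.183247
Discount per step: exp(-r*dt) = 0.997088
Stock lattice S(k, j) with j the centered position index:
  k=0: S(0,+0) = 0.8800
  k=1: S(1,-1) = 0.6751; S(1,+0) = 0.8800; S(1,+1) = 1.1470
  k=2: S(2,-2) = 0.5180; S(2,-1) = 0.6751; S(2,+0) = 0.8800; S(2,+1) = 1.1470; S(2,+2) = 1.4951
  k=3: S(3,-3) = 0.3974; S(3,-2) = 0.5180; S(3,-1) = 0.6751; S(3,+0) = 0.8800; S(3,+1) = 1.1470; S(3,+2) = 1.4951; S(3,+3) = 1.9487
Terminal payoffs V(N, j) = max(S_T - K, 0):
  V(3,-3) = 0.000000; V(3,-2) = 0.000000; V(3,-1) = 0.000000; V(3,+0) = 0.070000; V(3,+1) = 0.337019; V(3,+2) = 0.685060; V(3,+3) = 1.138708
Backward induction: V(k, j) = exp(-r*dt) * [p_u * V(k+1, j+1) + p_m * V(k+1, j) + p_d * V(k+1, j-1)]
  V(2,-2) = exp(-r*dt) * [p_u*0.000000 + p_m*0.000000 + p_d*0.000000] = 0.000000
  V(2,-1) = exp(-r*dt) * [p_u*0.070000 + p_m*0.000000 + p_d*0.000000] = 0.010475
  V(2,+0) = exp(-r*dt) * [p_u*0.337019 + p_m*0.070000 + p_d*0.000000] = 0.096965
  V(2,+1) = exp(-r*dt) * [p_u*0.685060 + p_m*0.337019 + p_d*0.070000] = 0.339334
  V(2,+2) = exp(-r*dt) * [p_u*1.138708 + p_m*0.685060 + p_d*0.337019] = 0.687362
  V(1,-1) = exp(-r*dt) * [p_u*0.096965 + p_m*0.010475 + p_d*0.000000] = 0.021474
  V(1,+0) = exp(-r*dt) * [p_u*0.339334 + p_m*0.096965 + p_d*0.010475] = 0.117150
  V(1,+1) = exp(-r*dt) * [p_u*0.687362 + p_m*0.339334 + p_d*0.096965] = 0.346144
  V(0,+0) = exp(-r*dt) * [p_u*0.346144 + p_m*0.117150 + p_d*0.021474] = 0.133597


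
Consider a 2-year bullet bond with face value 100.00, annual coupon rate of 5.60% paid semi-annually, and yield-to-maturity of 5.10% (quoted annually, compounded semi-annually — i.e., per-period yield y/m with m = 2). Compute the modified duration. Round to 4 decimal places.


Coupon per period c = face * coupon_rate / m = 2.800000
Periods per year m = 2; per-period yield y/m = 0.025500
Number of cashflows N = 4
Cashflows (t years, CF_t, discount factor 1/(1+y/m)^(m*t), PV):
  t = 0.5000: CF_t = 2.800000, DF = 0.975134, PV = 2.730375
  t = 1.0000: CF_t = 2.800000, DF = 0.950886, PV = 2.662482
  t = 1.5000: CF_t = 2.800000, DF = 0.927242, PV = 2.596277
  t = 2.0000: CF_t = 102.800000, DF = 0.904185, PV = 92.950227
Price P = sum_t PV_t = 100.939362
First compute Macaulay numerator sum_t t * PV_t:
  t * PV_t at t = 0.5000: 1.365188
  t * PV_t at t = 1.0000: 2.662482
  t * PV_t at t = 1.5000: 3.894416
  t * PV_t at t = 2.0000: 185.900454
Macaulay duration D = 193.822540 / 100.939362 = 1.920188
Modified duration = D / (1 + y/m) = 1.920188 / (1 + 0.025500) = 1.872441

Answer: Modified duration = 1.8724


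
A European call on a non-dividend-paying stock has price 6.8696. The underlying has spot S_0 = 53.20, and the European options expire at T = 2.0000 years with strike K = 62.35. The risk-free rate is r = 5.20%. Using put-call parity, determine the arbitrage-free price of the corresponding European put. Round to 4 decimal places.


Answer: Put price = 9.8610

Derivation:
Put-call parity: C - P = S_0 * exp(-qT) - K * exp(-rT).
S_0 * exp(-qT) = 53.2000 * 1.00000000 = 53.20000000
K * exp(-rT) = 62.3500 * 0.90122530 = 56.19139729
P = C - S*exp(-qT) + K*exp(-rT)
P = 6.8696 - 53.20000000 + 56.19139729 = 9.8610


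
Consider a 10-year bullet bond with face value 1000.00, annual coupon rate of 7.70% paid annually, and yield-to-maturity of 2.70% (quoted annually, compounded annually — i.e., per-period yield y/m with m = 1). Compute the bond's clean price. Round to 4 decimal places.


Answer: Price = 1433.1151

Derivation:
Coupon per period c = face * coupon_rate / m = 77.000000
Periods per year m = 1; per-period yield y/m = 0.027000
Number of cashflows N = 10
Cashflows (t years, CF_t, discount factor 1/(1+y/m)^(m*t), PV):
  t = 1.0000: CF_t = 77.000000, DF = 0.973710, PV = 74.975657
  t = 2.0000: CF_t = 77.000000, DF = 0.948111, PV = 73.004535
  t = 3.0000: CF_t = 77.000000, DF = 0.923185, PV = 71.085234
  t = 4.0000: CF_t = 77.000000, DF = 0.898914, PV = 69.216391
  t = 5.0000: CF_t = 77.000000, DF = 0.875282, PV = 67.396681
  t = 6.0000: CF_t = 77.000000, DF = 0.852270, PV = 65.624811
  t = 7.0000: CF_t = 77.000000, DF = 0.829864, PV = 63.899524
  t = 8.0000: CF_t = 77.000000, DF = 0.808047, PV = 62.219595
  t = 9.0000: CF_t = 77.000000, DF = 0.786803, PV = 60.583831
  t = 10.0000: CF_t = 1077.000000, DF = 0.766118, PV = 825.108892
Price P = sum_t PV_t = 1433.115149


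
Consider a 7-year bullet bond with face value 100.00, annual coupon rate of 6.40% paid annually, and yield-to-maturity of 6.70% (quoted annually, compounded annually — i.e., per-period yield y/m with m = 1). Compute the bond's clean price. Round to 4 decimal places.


Coupon per period c = face * coupon_rate / m = 6.400000
Periods per year m = 1; per-period yield y/m = 0.067000
Number of cashflows N = 7
Cashflows (t years, CF_t, discount factor 1/(1+y/m)^(m*t), PV):
  t = 1.0000: CF_t = 6.400000, DF = 0.937207, PV = 5.998126
  t = 2.0000: CF_t = 6.400000, DF = 0.878357, PV = 5.621486
  t = 3.0000: CF_t = 6.400000, DF = 0.823203, PV = 5.268497
  t = 4.0000: CF_t = 6.400000, DF = 0.771511, PV = 4.937673
  t = 5.0000: CF_t = 6.400000, DF = 0.723066, PV = 4.627622
  t = 6.0000: CF_t = 6.400000, DF = 0.677663, PV = 4.337040
  t = 7.0000: CF_t = 106.400000, DF = 0.635110, PV = 67.575722
Price P = sum_t PV_t = 98.366165

Answer: Price = 98.3662


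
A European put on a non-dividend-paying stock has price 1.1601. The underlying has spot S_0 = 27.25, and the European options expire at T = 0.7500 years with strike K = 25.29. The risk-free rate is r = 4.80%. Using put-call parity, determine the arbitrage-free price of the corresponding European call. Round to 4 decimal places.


Put-call parity: C - P = S_0 * exp(-qT) - K * exp(-rT).
S_0 * exp(-qT) = 27.2500 * 1.00000000 = 27.25000000
K * exp(-rT) = 25.2900 * 0.96464029 = 24.39575302
C = P + S*exp(-qT) - K*exp(-rT)
C = 1.1601 + 27.25000000 - 24.39575302 = 4.0143

Answer: Call price = 4.0143


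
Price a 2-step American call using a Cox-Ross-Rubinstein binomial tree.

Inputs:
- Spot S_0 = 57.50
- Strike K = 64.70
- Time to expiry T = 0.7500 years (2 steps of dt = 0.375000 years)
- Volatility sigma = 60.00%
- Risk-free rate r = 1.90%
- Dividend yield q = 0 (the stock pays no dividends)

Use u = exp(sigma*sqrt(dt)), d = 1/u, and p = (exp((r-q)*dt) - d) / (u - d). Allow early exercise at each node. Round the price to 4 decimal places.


dt = T/N = 0.375000
u = exp(sigma*sqrt(dt)) = 1.444009; d = 1/u = 0.692516
p = (exp((r-q)*dt) - d) / (u - d) = 0.418679
Discount per step: exp(-r*dt) = 0.992900
Stock lattice S(k, i) with i counting down-moves:
  k=0: S(0,0) = 57.5000
  k=1: S(1,0) = 83.0305; S(1,1) = 39.8197
  k=2: S(2,0) = 119.8969; S(2,1) = 57.5000; S(2,2) = 27.5758
Terminal payoffs V(N, i) = max(S_T - K, 0):
  V(2,0) = 55.196860; V(2,1) = 0.000000; V(2,2) = 0.000000
Backward induction: V(k, i) = exp(-r*dt) * [p * V(k+1, i) + (1-p) * V(k+1, i+1)]; then take max(V_cont, immediate exercise) for American.
  V(1,0) = exp(-r*dt) * [p*55.196860 + (1-p)*0.000000] = 22.945680; exercise = 18.330533; V(1,0) = max -> 22.945680
  V(1,1) = exp(-r*dt) * [p*0.000000 + (1-p)*0.000000] = 0.000000; exercise = 0.000000; V(1,1) = max -> 0.000000
  V(0,0) = exp(-r*dt) * [p*22.945680 + (1-p)*0.000000] = 9.538662; exercise = 0.000000; V(0,0) = max -> 9.538662

Answer: Price = V(0,0) = 9.5387


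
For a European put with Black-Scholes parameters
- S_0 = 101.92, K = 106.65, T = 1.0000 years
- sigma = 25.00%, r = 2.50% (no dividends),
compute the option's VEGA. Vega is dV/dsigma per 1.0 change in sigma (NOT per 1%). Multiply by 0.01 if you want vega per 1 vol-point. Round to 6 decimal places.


Answer: Vega = 40.621670

Derivation:
d1 = 0.0435429876; d2 = -0.2064570124
phi(d1) = 0.3985642640; exp(-qT) = 1.0000000000; exp(-rT) = 0.9753099120
Vega = S * exp(-qT) * phi(d1) * sqrt(T) = 101.9200 * 1.0000000000 * 0.3985642640 * 1.0000000000 = 40.621670


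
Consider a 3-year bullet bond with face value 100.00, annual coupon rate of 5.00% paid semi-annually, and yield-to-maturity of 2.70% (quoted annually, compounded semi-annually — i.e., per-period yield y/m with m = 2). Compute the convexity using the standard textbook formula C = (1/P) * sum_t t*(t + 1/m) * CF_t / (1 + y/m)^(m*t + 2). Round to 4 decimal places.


Coupon per period c = face * coupon_rate / m = 2.500000
Periods per year m = 2; per-period yield y/m = 0.013500
Number of cashflows N = 6
Cashflows (t years, CF_t, discount factor 1/(1+y/m)^(m*t), PV):
  t = 0.5000: CF_t = 2.500000, DF = 0.986680, PV = 2.466700
  t = 1.0000: CF_t = 2.500000, DF = 0.973537, PV = 2.433843
  t = 1.5000: CF_t = 2.500000, DF = 0.960569, PV = 2.401423
  t = 2.0000: CF_t = 2.500000, DF = 0.947774, PV = 2.369436
  t = 2.5000: CF_t = 2.500000, DF = 0.935150, PV = 2.337875
  t = 3.0000: CF_t = 102.500000, DF = 0.922694, PV = 94.576088
Price P = sum_t PV_t = 106.585365
Convexity numerator sum_t t*(t + 1/m) * CF_t / (1+y/m)^(m*t + 2):
  t = 0.5000: term = 1.200712
  t = 1.0000: term = 3.554154
  t = 1.5000: term = 7.013624
  t = 2.0000: term = 11.533669
  t = 2.5000: term = 17.070058
  t = 3.0000: term = 966.769944
Convexity = (1/P) * sum = 1007.142162 / 106.585365 = 9.449160

Answer: Convexity = 9.4492


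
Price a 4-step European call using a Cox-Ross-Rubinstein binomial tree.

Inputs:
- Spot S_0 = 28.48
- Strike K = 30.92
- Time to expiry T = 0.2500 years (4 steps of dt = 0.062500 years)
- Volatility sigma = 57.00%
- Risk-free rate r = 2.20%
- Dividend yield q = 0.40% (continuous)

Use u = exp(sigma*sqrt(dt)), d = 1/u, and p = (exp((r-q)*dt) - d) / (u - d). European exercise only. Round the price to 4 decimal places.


dt = T/N = 0.062500
u = exp(sigma*sqrt(dt)) = 1.153153; d = 1/u = 0.867188
p = (exp((r-q)*dt) - d) / (u - d) = 0.468371
Discount per step: exp(-r*dt) = 0.998626
Stock lattice S(k, i) with i counting down-moves:
  k=0: S(0,0) = 28.4800
  k=1: S(1,0) = 32.8418; S(1,1) = 24.6975
  k=2: S(2,0) = 37.8716; S(2,1) = 28.4800; S(2,2) = 21.4174
  k=3: S(3,0) = 43.6718; S(3,1) = 32.8418; S(3,2) = 24.6975; S(3,3) = 18.5729
  k=4: S(4,0) = 50.3602; S(4,1) = 37.8716; S(4,2) = 28.4800; S(4,3) = 21.4174; S(4,4) = 16.1062
Terminal payoffs V(N, i) = max(S_T - K, 0):
  V(4,0) = 19.440246; V(4,1) = 6.951623; V(4,2) = 0.000000; V(4,3) = 0.000000; V(4,4) = 0.000000
Backward induction: V(k, i) = exp(-r*dt) * [p * V(k+1, i) + (1-p) * V(k+1, i+1)].
  V(3,0) = exp(-r*dt) * [p*19.440246 + (1-p)*6.951623] = 12.783347
  V(3,1) = exp(-r*dt) * [p*6.951623 + (1-p)*0.000000] = 3.251467
  V(3,2) = exp(-r*dt) * [p*0.000000 + (1-p)*0.000000] = 0.000000
  V(3,3) = exp(-r*dt) * [p*0.000000 + (1-p)*0.000000] = 0.000000
  V(2,0) = exp(-r*dt) * [p*12.783347 + (1-p)*3.251467] = 7.705325
  V(2,1) = exp(-r*dt) * [p*3.251467 + (1-p)*0.000000] = 1.520802
  V(2,2) = exp(-r*dt) * [p*0.000000 + (1-p)*0.000000] = 0.000000
  V(1,0) = exp(-r*dt) * [p*7.705325 + (1-p)*1.520802] = 4.411386
  V(1,1) = exp(-r*dt) * [p*1.520802 + (1-p)*0.000000] = 0.711321
  V(0,0) = exp(-r*dt) * [p*4.411386 + (1-p)*0.711321] = 2.440967

Answer: Price = V(0,0) = 2.4410


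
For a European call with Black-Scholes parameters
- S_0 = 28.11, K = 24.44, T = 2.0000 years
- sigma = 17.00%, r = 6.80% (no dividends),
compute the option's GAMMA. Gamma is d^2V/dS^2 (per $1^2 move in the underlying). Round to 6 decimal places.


d1 = 1.2678185444; d2 = 1.0274022388
phi(d1) = 0.1785975258; exp(-qT) = 1.0000000000; exp(-rT) = 0.8728426325
Gamma = exp(-qT) * phi(d1) / (S * sigma * sqrt(T)) = 1.0000000000 * 0.1785975258 / (28.1100 * 0.1700 * 1.4142135624) = 0.026427

Answer: Gamma = 0.026427


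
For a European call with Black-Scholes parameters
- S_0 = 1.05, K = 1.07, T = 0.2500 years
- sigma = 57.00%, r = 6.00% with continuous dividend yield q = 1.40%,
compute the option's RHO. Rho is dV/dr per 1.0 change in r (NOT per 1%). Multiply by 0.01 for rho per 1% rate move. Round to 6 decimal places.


Answer: Rho = 0.114143

Derivation:
d1 = 0.1166456691; d2 = -0.1683543309
phi(d1) = 0.3962374448; exp(-qT) = 0.9965061179; exp(-rT) = 0.9851119396
N(d2) = 0.4331522669
Rho = K*T*exp(-rT)*N(d2) = 1.0700 * 0.2500 * 0.9851119396 * 0.4331522669 = 0.114143


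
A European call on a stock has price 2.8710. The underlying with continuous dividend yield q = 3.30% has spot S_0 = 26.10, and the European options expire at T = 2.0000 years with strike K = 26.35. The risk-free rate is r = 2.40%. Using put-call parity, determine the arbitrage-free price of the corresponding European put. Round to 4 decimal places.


Put-call parity: C - P = S_0 * exp(-qT) - K * exp(-rT).
S_0 * exp(-qT) = 26.1000 * 0.93613086 = 24.43301556
K * exp(-rT) = 26.3500 * 0.95313379 = 25.11507529
P = C - S*exp(-qT) + K*exp(-rT)
P = 2.8710 - 24.43301556 + 25.11507529 = 3.5531

Answer: Put price = 3.5531


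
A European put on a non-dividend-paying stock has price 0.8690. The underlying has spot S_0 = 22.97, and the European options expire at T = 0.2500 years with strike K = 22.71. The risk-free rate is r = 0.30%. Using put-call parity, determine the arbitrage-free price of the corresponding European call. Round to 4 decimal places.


Put-call parity: C - P = S_0 * exp(-qT) - K * exp(-rT).
S_0 * exp(-qT) = 22.9700 * 1.00000000 = 22.97000000
K * exp(-rT) = 22.7100 * 0.99925028 = 22.69297389
C = P + S*exp(-qT) - K*exp(-rT)
C = 0.8690 + 22.97000000 - 22.69297389 = 1.1460

Answer: Call price = 1.1460


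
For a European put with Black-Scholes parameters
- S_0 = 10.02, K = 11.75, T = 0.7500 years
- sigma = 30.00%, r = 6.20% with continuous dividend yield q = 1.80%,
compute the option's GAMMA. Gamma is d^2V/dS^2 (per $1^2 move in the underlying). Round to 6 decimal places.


d1 = -0.3561102039; d2 = -0.6159178250
phi(d1) = 0.3744317364; exp(-qT) = 0.9865907163; exp(-rT) = 0.9545645606
Gamma = exp(-qT) * phi(d1) / (S * sigma * sqrt(T)) = 0.9865907163 * 0.3744317364 / (10.0200 * 0.3000 * 0.8660254038) = 0.141903

Answer: Gamma = 0.141903


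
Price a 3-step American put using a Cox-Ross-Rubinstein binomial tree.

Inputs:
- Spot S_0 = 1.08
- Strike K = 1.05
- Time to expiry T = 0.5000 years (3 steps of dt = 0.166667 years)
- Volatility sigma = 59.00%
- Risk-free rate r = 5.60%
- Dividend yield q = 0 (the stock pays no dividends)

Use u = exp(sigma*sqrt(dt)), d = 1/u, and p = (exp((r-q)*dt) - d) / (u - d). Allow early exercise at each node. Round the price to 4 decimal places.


Answer: Price = V(0,0) = 0.1624

Derivation:
dt = T/N = 0.166667
u = exp(sigma*sqrt(dt)) = 1.272351; d = 1/u = 0.785947
p = (exp((r-q)*dt) - d) / (u - d) = 0.459351
Discount per step: exp(-r*dt) = 0.990710
Stock lattice S(k, i) with i counting down-moves:
  k=0: S(0,0) = 1.0800
  k=1: S(1,0) = 1.3741; S(1,1) = 0.8488
  k=2: S(2,0) = 1.7484; S(2,1) = 1.0800; S(2,2) = 0.6671
  k=3: S(3,0) = 2.2246; S(3,1) = 1.3741; S(3,2) = 0.8488; S(3,3) = 0.5243
Terminal payoffs V(N, i) = max(K - S_T, 0):
  V(3,0) = 0.000000; V(3,1) = 0.000000; V(3,2) = 0.201178; V(3,3) = 0.525672
Backward induction: V(k, i) = exp(-r*dt) * [p * V(k+1, i) + (1-p) * V(k+1, i+1)]; then take max(V_cont, immediate exercise) for American.
  V(2,0) = exp(-r*dt) * [p*0.000000 + (1-p)*0.000000] = 0.000000; exercise = 0.000000; V(2,0) = max -> 0.000000
  V(2,1) = exp(-r*dt) * [p*0.000000 + (1-p)*0.201178] = 0.107756; exercise = 0.000000; V(2,1) = max -> 0.107756
  V(2,2) = exp(-r*dt) * [p*0.201178 + (1-p)*0.525672] = 0.373117; exercise = 0.382871; V(2,2) = max -> 0.382871
  V(1,0) = exp(-r*dt) * [p*0.000000 + (1-p)*0.107756] = 0.057717; exercise = 0.000000; V(1,0) = max -> 0.057717
  V(1,1) = exp(-r*dt) * [p*0.107756 + (1-p)*0.382871] = 0.254114; exercise = 0.201178; V(1,1) = max -> 0.254114
  V(0,0) = exp(-r*dt) * [p*0.057717 + (1-p)*0.254114] = 0.162376; exercise = 0.000000; V(0,0) = max -> 0.162376


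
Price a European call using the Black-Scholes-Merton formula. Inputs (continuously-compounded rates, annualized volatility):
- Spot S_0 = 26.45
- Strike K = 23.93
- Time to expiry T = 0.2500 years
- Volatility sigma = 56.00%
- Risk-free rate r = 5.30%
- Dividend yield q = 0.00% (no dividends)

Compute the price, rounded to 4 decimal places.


d1 = (ln(S/K) + (r - q + 0.5*sigma^2) * T) / (sigma * sqrt(T)) = 0.54490449
d2 = d1 - sigma * sqrt(T) = 0.26490449
exp(-rT) = 0.98683739; exp(-qT) = 1.00000000
C = S_0 * exp(-qT) * N(d1) - K * exp(-rT) * N(d2)
N(d1) = 0.70709039; N(d2) = 0.60445848
C = 26.4500 * 1.00000000 * 0.70709039 - 23.9300 * 0.98683739 * 0.60445848 = 4.4282

Answer: Price = 4.4282


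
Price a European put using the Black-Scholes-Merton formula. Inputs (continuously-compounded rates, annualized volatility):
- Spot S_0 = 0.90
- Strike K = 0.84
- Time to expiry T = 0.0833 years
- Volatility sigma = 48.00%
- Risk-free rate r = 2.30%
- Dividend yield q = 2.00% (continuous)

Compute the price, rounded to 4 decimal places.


Answer: Price = 0.0238

Derivation:
d1 = (ln(S/K) + (r - q + 0.5*sigma^2) * T) / (sigma * sqrt(T)) = 0.56908481
d2 = d1 - sigma * sqrt(T) = 0.43054846
exp(-rT) = 0.99808593; exp(-qT) = 0.99833539
P = K * exp(-rT) * N(-d2) - S_0 * exp(-qT) * N(-d1)
N(-d1) = 0.28464929; N(-d2) = 0.33339836
P = 0.8400 * 0.99808593 * 0.33339836 - 0.9000 * 0.99833539 * 0.28464929 = 0.0238


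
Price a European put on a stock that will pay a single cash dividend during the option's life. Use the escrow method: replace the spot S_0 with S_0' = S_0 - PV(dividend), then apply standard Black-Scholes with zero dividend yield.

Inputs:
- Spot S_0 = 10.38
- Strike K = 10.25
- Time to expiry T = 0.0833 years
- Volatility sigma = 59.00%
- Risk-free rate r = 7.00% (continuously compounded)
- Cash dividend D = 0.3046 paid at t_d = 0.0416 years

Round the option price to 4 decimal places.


Answer: Price = 0.7461

Derivation:
PV(D) = D * exp(-r * t_d) = 0.3046 * 0.99709224 = 0.30371430
S_0' = S_0 - PV(D) = 10.3800 - 0.30371430 = 10.07628570
d1 = (ln(S_0'/K) + (r + sigma^2/2)*T) / (sigma*sqrt(T)) = 0.01900571
d2 = d1 - sigma*sqrt(T) = -0.15127856
exp(-rT) = 0.99418597
N(-d1) = 0.49241828; N(-d2) = 0.56012201
P = K * exp(-rT) * N(-d2) - S_0' * N(-d1) = 10.2500 * 0.99418597 * 0.56012201 - 10.07628570 * 0.49241828 = 0.7461


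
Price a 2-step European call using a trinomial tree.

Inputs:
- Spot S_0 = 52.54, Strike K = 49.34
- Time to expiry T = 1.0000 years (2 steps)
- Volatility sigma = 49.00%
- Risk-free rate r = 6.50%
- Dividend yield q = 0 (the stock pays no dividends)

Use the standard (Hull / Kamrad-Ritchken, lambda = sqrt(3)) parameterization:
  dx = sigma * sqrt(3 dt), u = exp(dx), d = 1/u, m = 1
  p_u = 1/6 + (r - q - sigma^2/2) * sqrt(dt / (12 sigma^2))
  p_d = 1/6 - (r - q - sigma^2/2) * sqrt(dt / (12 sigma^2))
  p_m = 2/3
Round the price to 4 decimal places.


dt = T/N = 0.500000; dx = sigma*sqrt(3*dt) = 0.600125
u = exp(dx) = 1.822347; d = 1/u = 0.548743
p_u = 0.143734, p_m = 0.666667, p_d = 0.189599
Discount per step: exp(-r*dt) = 0.968022
Stock lattice S(k, j) with j the centered position index:
  k=0: S(0,+0) = 52.5400
  k=1: S(1,-1) = 28.8310; S(1,+0) = 52.5400; S(1,+1) = 95.7461
  k=2: S(2,-2) = 15.8208; S(2,-1) = 28.8310; S(2,+0) = 52.5400; S(2,+1) = 95.7461; S(2,+2) = 174.4826
Terminal payoffs V(N, j) = max(S_T - K, 0):
  V(2,-2) = 0.000000; V(2,-1) = 0.000000; V(2,+0) = 3.200000; V(2,+1) = 46.406088; V(2,+2) = 125.142554
Backward induction: V(k, j) = exp(-r*dt) * [p_u * V(k+1, j+1) + p_m * V(k+1, j) + p_d * V(k+1, j-1)]
  V(1,-1) = exp(-r*dt) * [p_u*3.200000 + p_m*0.000000 + p_d*0.000000] = 0.445241
  V(1,+0) = exp(-r*dt) * [p_u*46.406088 + p_m*3.200000 + p_d*0.000000] = 8.521950
  V(1,+1) = exp(-r*dt) * [p_u*125.142554 + p_m*46.406088 + p_d*3.200000] = 47.947452
  V(0,+0) = exp(-r*dt) * [p_u*47.947452 + p_m*8.521950 + p_d*0.445241] = 12.252641

Answer: Price = V(0,0) = 12.2526


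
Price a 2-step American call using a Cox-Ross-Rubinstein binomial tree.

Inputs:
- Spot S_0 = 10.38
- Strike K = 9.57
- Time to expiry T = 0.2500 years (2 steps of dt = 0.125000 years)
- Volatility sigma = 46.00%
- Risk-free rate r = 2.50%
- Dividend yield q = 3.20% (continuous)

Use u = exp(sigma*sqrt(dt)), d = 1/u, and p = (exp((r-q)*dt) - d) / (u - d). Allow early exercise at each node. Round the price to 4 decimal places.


Answer: Price = V(0,0) = 1.4032

Derivation:
dt = T/N = 0.125000
u = exp(sigma*sqrt(dt)) = 1.176607; d = 1/u = 0.849902
p = (exp((r-q)*dt) - d) / (u - d) = 0.456754
Discount per step: exp(-r*dt) = 0.996880
Stock lattice S(k, i) with i counting down-moves:
  k=0: S(0,0) = 10.3800
  k=1: S(1,0) = 12.2132; S(1,1) = 8.8220
  k=2: S(2,0) = 14.3701; S(2,1) = 10.3800; S(2,2) = 7.4978
Terminal payoffs V(N, i) = max(S_T - K, 0):
  V(2,0) = 4.800105; V(2,1) = 0.810000; V(2,2) = 0.000000
Backward induction: V(k, i) = exp(-r*dt) * [p * V(k+1, i) + (1-p) * V(k+1, i+1)]; then take max(V_cont, immediate exercise) for American.
  V(1,0) = exp(-r*dt) * [p*4.800105 + (1-p)*0.810000] = 2.624281; exercise = 2.643177; V(1,0) = max -> 2.643177
  V(1,1) = exp(-r*dt) * [p*0.810000 + (1-p)*0.000000] = 0.368816; exercise = 0.000000; V(1,1) = max -> 0.368816
  V(0,0) = exp(-r*dt) * [p*2.643177 + (1-p)*0.368816] = 1.403247; exercise = 0.810000; V(0,0) = max -> 1.403247


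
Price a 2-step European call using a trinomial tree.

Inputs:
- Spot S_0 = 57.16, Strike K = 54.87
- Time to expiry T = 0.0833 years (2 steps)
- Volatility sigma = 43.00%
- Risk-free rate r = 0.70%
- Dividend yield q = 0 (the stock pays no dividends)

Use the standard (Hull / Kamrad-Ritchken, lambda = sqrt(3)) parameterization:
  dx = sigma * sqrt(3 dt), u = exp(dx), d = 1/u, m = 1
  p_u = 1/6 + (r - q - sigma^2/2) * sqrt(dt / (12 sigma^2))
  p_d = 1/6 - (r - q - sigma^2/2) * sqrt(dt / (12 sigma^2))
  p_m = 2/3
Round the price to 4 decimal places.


dt = T/N = 0.041650; dx = sigma*sqrt(3*dt) = 0.151998
u = exp(dx) = 1.164157; d = 1/u = 0.858990
p_u = 0.154959, p_m = 0.666667, p_d = 0.178374
Discount per step: exp(-r*dt) = 0.999708
Stock lattice S(k, j) with j the centered position index:
  k=0: S(0,+0) = 57.1600
  k=1: S(1,-1) = 49.0999; S(1,+0) = 57.1600; S(1,+1) = 66.5432
  k=2: S(2,-2) = 42.1763; S(2,-1) = 49.0999; S(2,+0) = 57.1600; S(2,+1) = 66.5432; S(2,+2) = 77.4668
Terminal payoffs V(N, j) = max(S_T - K, 0):
  V(2,-2) = 0.000000; V(2,-1) = 0.000000; V(2,+0) = 2.290000; V(2,+1) = 11.673236; V(2,+2) = 22.596800
Backward induction: V(k, j) = exp(-r*dt) * [p_u * V(k+1, j+1) + p_m * V(k+1, j) + p_d * V(k+1, j-1)]
  V(1,-1) = exp(-r*dt) * [p_u*2.290000 + p_m*0.000000 + p_d*0.000000] = 0.354753
  V(1,+0) = exp(-r*dt) * [p_u*11.673236 + p_m*2.290000 + p_d*0.000000] = 3.334570
  V(1,+1) = exp(-r*dt) * [p_u*22.596800 + p_m*11.673236 + p_d*2.290000] = 11.688809
  V(0,+0) = exp(-r*dt) * [p_u*11.688809 + p_m*3.334570 + p_d*0.354753] = 4.096421

Answer: Price = V(0,0) = 4.0964
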